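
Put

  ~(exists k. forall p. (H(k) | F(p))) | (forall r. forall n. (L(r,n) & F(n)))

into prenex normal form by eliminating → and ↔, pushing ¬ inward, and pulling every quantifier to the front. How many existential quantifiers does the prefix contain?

Push ¬ through the quantifiers and connectives to reach negation normal form:
  (forall k. exists p. (~H(k) & ~F(p))) | (forall r. forall n. (L(r,n) & F(n)))
Pull the quantifiers to the front (each side's bound variable is not free in the other side):
  forall k. exists p. forall r. forall n. (~H(k) & ~F(p) | L(r,n) & F(n))
The prefix is forall k exists p forall r forall n: 3 universal, 1 existential.

1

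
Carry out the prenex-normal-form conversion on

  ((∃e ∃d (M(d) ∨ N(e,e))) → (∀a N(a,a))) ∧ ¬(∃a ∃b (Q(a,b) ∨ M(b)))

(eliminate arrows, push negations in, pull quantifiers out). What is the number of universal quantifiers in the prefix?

5

Eliminate → and ↔ using ¬ and ∨.
  (¬(∃e ∃d (M(d) ∨ N(e,e))) ∨ (∀a N(a,a))) ∧ ¬(∃a ∃b (Q(a,b) ∨ M(b)))
Move each ¬ inward, flipping quantifiers it crosses:
  ((∀e ∀d (¬M(d) ∧ ¬N(e,e))) ∨ (∀a N(a,a))) ∧ (∀a ∀b (¬Q(a,b) ∧ ¬M(b)))
Give each quantifier a distinct variable: a↦r.
  ((∀e ∀d (¬M(d) ∧ ¬N(e,e))) ∨ (∀a N(a,a))) ∧ (∀r ∀b (¬Q(r,b) ∧ ¬M(b)))
Finally move all quantifiers to the prefix:
  ∀e ∀d ∀a ∀r ∀b ((¬M(d) ∧ ¬N(e,e) ∨ N(a,a)) ∧ ¬Q(r,b) ∧ ¬M(b))
The prefix is ∀e ∀d ∀a ∀r ∀b: 5 universal, 0 existential.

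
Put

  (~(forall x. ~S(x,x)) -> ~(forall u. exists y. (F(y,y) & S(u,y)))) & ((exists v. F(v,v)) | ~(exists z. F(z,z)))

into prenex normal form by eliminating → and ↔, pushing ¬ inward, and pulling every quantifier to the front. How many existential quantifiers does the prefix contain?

2

Rewrite implications/biconditionals: A → B as ¬A ∨ B.
  (~~(forall x. ~S(x,x)) | ~(forall u. exists y. (F(y,y) & S(u,y)))) & ((exists v. F(v,v)) | ~(exists z. F(z,z)))
Push ¬ through the quantifiers and connectives to reach negation normal form:
  ((forall x. ~S(x,x)) | (exists u. forall y. (~F(y,y) | ~S(u,y)))) & ((exists v. F(v,v)) | (forall z. ~F(z,z)))
Pull the quantifiers to the front (each side's bound variable is not free in the other side):
  forall x. exists u. forall y. exists v. forall z. ((~S(x,x) | ~F(y,y) | ~S(u,y)) & (F(v,v) | ~F(z,z)))
The prefix is forall x exists u forall y exists v forall z: 3 universal, 2 existential.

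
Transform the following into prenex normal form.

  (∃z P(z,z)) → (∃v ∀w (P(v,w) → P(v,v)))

First replace A → B with ¬A ∨ B.
  ¬(∃z P(z,z)) ∨ (∃v ∀w (¬P(v,w) ∨ P(v,v)))
Move each ¬ inward, flipping quantifiers it crosses:
  (∀z ¬P(z,z)) ∨ (∃v ∀w (¬P(v,w) ∨ P(v,v)))
Extract every quantifier outward, since the variables are now distinct and don't occur free across branches:
  ∀z ∃v ∀w (¬P(z,z) ∨ ¬P(v,w) ∨ P(v,v))

∀z ∃v ∀w (¬P(z,z) ∨ ¬P(v,w) ∨ P(v,v))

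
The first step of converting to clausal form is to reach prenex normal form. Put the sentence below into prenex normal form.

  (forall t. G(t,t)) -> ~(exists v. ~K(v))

Eliminate → and ↔ using ¬ and ∨.
  ~(forall t. G(t,t)) | ~(exists v. ~K(v))
Move each ¬ inward, flipping quantifiers it crosses:
  (exists t. ~G(t,t)) | (forall v. K(v))
Extract every quantifier outward, since the variables are now distinct and don't occur free across branches:
  exists t. forall v. (~G(t,t) | K(v))

exists t. forall v. (~G(t,t) | K(v))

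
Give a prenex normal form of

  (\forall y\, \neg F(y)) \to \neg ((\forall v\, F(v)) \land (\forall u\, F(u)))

\exists y\, \exists v\, \exists u\, (F(y) \lor \neg F(v) \lor \neg F(u))

Rewrite implications/biconditionals: A → B as ¬A ∨ B.
  \neg (\forall y\, \neg F(y)) \lor \neg ((\forall v\, F(v)) \land (\forall u\, F(u)))
Push ¬ through the quantifiers and connectives to reach negation normal form:
  (\exists y\, F(y)) \lor (\exists v\, \neg F(v)) \lor (\exists u\, \neg F(u))
Extract every quantifier outward, since the variables are now distinct and don't occur free across branches:
  \exists y\, \exists v\, \exists u\, (F(y) \lor \neg F(v) \lor \neg F(u))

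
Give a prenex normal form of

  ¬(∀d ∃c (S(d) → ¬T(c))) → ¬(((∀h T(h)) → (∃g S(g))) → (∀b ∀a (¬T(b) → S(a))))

∀d ∃c ∃h ∃g ∃b ∃a (¬S(d) ∨ ¬T(c) ∨ (¬T(h) ∨ S(g)) ∧ ¬T(b) ∧ ¬S(a))

First replace A → B with ¬A ∨ B.
  ¬¬(∀d ∃c (¬S(d) ∨ ¬T(c))) ∨ ¬(¬(¬(∀h T(h)) ∨ (∃g S(g))) ∨ (∀b ∀a (¬¬T(b) ∨ S(a))))
Push ¬ through the quantifiers and connectives to reach negation normal form:
  (∀d ∃c (¬S(d) ∨ ¬T(c))) ∨ ((∃h ¬T(h)) ∨ (∃g S(g))) ∧ (∃b ∃a (¬T(b) ∧ ¬S(a)))
Extract every quantifier outward, since the variables are now distinct and don't occur free across branches:
  ∀d ∃c ∃h ∃g ∃b ∃a (¬S(d) ∨ ¬T(c) ∨ (¬T(h) ∨ S(g)) ∧ ¬T(b) ∧ ¬S(a))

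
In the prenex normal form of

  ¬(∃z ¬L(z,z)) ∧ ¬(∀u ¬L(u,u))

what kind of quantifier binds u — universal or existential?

existential

Drive negations inward (¬∀x A ≡ ∃x ¬A, ¬∃x A ≡ ∀x ¬A, De Morgan for ∧/∨):
  (∀z L(z,z)) ∧ (∃u L(u,u))
Extract every quantifier outward, since the variables are now distinct and don't occur free across branches:
  ∀z ∃u (L(z,z) ∧ L(u,u))
The quantifier ∀u sits under an odd number of negations, so it flips to ∃u.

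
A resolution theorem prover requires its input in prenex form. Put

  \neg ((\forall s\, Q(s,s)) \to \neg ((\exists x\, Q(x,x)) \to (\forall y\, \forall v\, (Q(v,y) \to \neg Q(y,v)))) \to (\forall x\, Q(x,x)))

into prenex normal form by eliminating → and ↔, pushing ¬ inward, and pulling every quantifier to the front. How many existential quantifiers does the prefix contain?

Eliminate → and ↔ using ¬ and ∨.
  \neg (\neg (\forall s\, Q(s,s)) \lor \neg \neg (\neg (\exists x\, Q(x,x)) \lor (\forall y\, \forall v\, (\neg Q(v,y) \lor \neg Q(y,v)))) \lor (\forall x\, Q(x,x)))
Push ¬ through the quantifiers and connectives to reach negation normal form:
  (\forall s\, Q(s,s)) \land (\exists x\, Q(x,x)) \land (\exists y\, \exists v\, (Q(v,y) \land Q(y,v))) \land (\exists x\, \neg Q(x,x))
Standardize variables apart so no two quantifiers bind the same name: x↦y1.
  (\forall s\, Q(s,s)) \land (\exists x\, Q(x,x)) \land (\exists y\, \exists v\, (Q(v,y) \land Q(y,v))) \land (\exists y1\, \neg Q(y1,y1))
Extract every quantifier outward, since the variables are now distinct and don't occur free across branches:
  \forall s\, \exists x\, \exists y\, \exists v\, \exists y1\, (Q(s,s) \land Q(x,x) \land Q(v,y) \land Q(y,v) \land \neg Q(y1,y1))
The prefix is \forall s \exists x \exists y \exists v \exists y1: 1 universal, 4 existential.

4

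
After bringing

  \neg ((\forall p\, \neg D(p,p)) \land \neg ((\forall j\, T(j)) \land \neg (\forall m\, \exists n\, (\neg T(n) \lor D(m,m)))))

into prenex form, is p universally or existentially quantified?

Push ¬ through the quantifiers and connectives to reach negation normal form:
  (\exists p\, D(p,p)) \lor (\forall j\, T(j)) \land (\exists m\, \forall n\, (T(n) \land \neg D(m,m)))
All bound variables are already distinct, so no renaming is needed.
Extract every quantifier outward, since the variables are now distinct and don't occur free across branches:
  \exists p\, \forall j\, \exists m\, \forall n\, (D(p,p) \lor T(j) \land T(n) \land \neg D(m,m))
The quantifier \forall p sits under an odd number of negations, so it flips to \exists p.

existential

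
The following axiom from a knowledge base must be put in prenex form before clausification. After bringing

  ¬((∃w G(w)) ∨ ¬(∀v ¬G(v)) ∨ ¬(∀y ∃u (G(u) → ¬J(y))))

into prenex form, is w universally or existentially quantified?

Eliminate → and ↔ using ¬ and ∨.
  ¬((∃w G(w)) ∨ ¬(∀v ¬G(v)) ∨ ¬(∀y ∃u (¬G(u) ∨ ¬J(y))))
Drive negations inward (¬∀x A ≡ ∃x ¬A, ¬∃x A ≡ ∀x ¬A, De Morgan for ∧/∨):
  (∀w ¬G(w)) ∧ (∀v ¬G(v)) ∧ (∀y ∃u (¬G(u) ∨ ¬J(y)))
All bound variables are already distinct, so no renaming is needed.
Finally move all quantifiers to the prefix:
  ∀w ∀v ∀y ∃u (¬G(w) ∧ ¬G(v) ∧ (¬G(u) ∨ ¬J(y)))
The quantifier ∃w sits under an odd number of negations (counting the antecedent side of each →), so it flips to ∀w.

universal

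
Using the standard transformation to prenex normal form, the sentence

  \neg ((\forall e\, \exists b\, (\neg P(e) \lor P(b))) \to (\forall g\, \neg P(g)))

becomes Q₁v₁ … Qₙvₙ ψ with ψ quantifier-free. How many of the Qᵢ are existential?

2

Eliminate → and ↔ using ¬ and ∨.
  \neg (\neg (\forall e\, \exists b\, (\neg P(e) \lor P(b))) \lor (\forall g\, \neg P(g)))
Drive negations inward (¬∀x A ≡ ∃x ¬A, ¬∃x A ≡ ∀x ¬A, De Morgan for ∧/∨):
  (\forall e\, \exists b\, (\neg P(e) \lor P(b))) \land (\exists g\, P(g))
Finally move all quantifiers to the prefix:
  \forall e\, \exists b\, \exists g\, ((\neg P(e) \lor P(b)) \land P(g))
The prefix is \forall e \exists b \exists g: 1 universal, 2 existential.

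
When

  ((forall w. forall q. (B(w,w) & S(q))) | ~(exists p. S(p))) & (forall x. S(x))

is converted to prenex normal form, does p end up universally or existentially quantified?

Push ¬ through the quantifiers and connectives to reach negation normal form:
  ((forall w. forall q. (B(w,w) & S(q))) | (forall p. ~S(p))) & (forall x. S(x))
All bound variables are already distinct, so no renaming is needed.
Finally move all quantifiers to the prefix:
  forall w. forall q. forall p. forall x. ((B(w,w) & S(q) | ~S(p)) & S(x))
The quantifier exists p sits under an odd number of negations, so it flips to forall p.

universal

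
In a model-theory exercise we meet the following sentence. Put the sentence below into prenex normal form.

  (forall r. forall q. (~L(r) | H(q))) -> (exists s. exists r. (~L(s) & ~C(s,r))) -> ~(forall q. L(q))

exists r. exists q. forall s. forall w1. exists y. (L(r) & ~H(q) | L(s) | C(s,w1) | ~L(y))

First replace A → B with ¬A ∨ B.
  ~(forall r. forall q. (~L(r) | H(q))) | ~(exists s. exists r. (~L(s) & ~C(s,r))) | ~(forall q. L(q))
Drive negations inward (¬∀x A ≡ ∃x ¬A, ¬∃x A ≡ ∀x ¬A, De Morgan for ∧/∨):
  (exists r. exists q. (L(r) & ~H(q))) | (forall s. forall r. (L(s) | C(s,r))) | (exists q. ~L(q))
Rename bound variables to avoid capture: r↦w1, q↦y.
  (exists r. exists q. (L(r) & ~H(q))) | (forall s. forall w1. (L(s) | C(s,w1))) | (exists y. ~L(y))
Extract every quantifier outward, since the variables are now distinct and don't occur free across branches:
  exists r. exists q. forall s. forall w1. exists y. (L(r) & ~H(q) | L(s) | C(s,w1) | ~L(y))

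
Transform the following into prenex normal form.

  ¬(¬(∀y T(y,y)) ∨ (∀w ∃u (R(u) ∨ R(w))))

Drive negations inward (¬∀x A ≡ ∃x ¬A, ¬∃x A ≡ ∀x ¬A, De Morgan for ∧/∨):
  (∀y T(y,y)) ∧ (∃w ∀u (¬R(u) ∧ ¬R(w)))
Finally move all quantifiers to the prefix:
  ∀y ∃w ∀u (T(y,y) ∧ ¬R(u) ∧ ¬R(w))

∀y ∃w ∀u (T(y,y) ∧ ¬R(u) ∧ ¬R(w))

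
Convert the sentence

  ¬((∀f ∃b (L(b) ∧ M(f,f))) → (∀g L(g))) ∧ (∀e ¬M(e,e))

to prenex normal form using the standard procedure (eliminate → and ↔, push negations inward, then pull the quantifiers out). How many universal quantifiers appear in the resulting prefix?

Rewrite implications/biconditionals: A → B as ¬A ∨ B.
  ¬(¬(∀f ∃b (L(b) ∧ M(f,f))) ∨ (∀g L(g))) ∧ (∀e ¬M(e,e))
Move each ¬ inward, flipping quantifiers it crosses:
  (∀f ∃b (L(b) ∧ M(f,f))) ∧ (∃g ¬L(g)) ∧ (∀e ¬M(e,e))
Pull the quantifiers to the front (each side's bound variable is not free in the other side):
  ∀f ∃b ∃g ∀e (L(b) ∧ M(f,f) ∧ ¬L(g) ∧ ¬M(e,e))
The prefix is ∀f ∃b ∃g ∀e: 2 universal, 2 existential.

2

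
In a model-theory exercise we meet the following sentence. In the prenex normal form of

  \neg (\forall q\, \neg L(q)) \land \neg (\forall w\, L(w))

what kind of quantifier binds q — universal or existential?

Drive negations inward (¬∀x A ≡ ∃x ¬A, ¬∃x A ≡ ∀x ¬A, De Morgan for ∧/∨):
  (\exists q\, L(q)) \land (\exists w\, \neg L(w))
Finally move all quantifiers to the prefix:
  \exists q\, \exists w\, (L(q) \land \neg L(w))
The quantifier \forall q sits under an odd number of negations, so it flips to \exists q.

existential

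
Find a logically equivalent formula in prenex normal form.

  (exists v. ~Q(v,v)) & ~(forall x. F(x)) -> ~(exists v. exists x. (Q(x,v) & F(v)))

First replace A → B with ¬A ∨ B.
  ~((exists v. ~Q(v,v)) & ~(forall x. F(x))) | ~(exists v. exists x. (Q(x,v) & F(v)))
Drive negations inward (¬∀x A ≡ ∃x ¬A, ¬∃x A ≡ ∀x ¬A, De Morgan for ∧/∨):
  (forall v. Q(v,v)) | (forall x. F(x)) | (forall v. forall x. (~Q(x,v) | ~F(v)))
Standardize variables apart so no two quantifiers bind the same name: v↦v1, x↦y.
  (forall v. Q(v,v)) | (forall x. F(x)) | (forall v1. forall y. (~Q(y,v1) | ~F(v1)))
Finally move all quantifiers to the prefix:
  forall v. forall x. forall v1. forall y. (Q(v,v) | F(x) | ~Q(y,v1) | ~F(v1))

forall v. forall x. forall v1. forall y. (Q(v,v) | F(x) | ~Q(y,v1) | ~F(v1))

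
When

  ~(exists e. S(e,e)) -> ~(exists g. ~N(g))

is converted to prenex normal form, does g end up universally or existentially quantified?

Eliminate → and ↔ using ¬ and ∨.
  ~~(exists e. S(e,e)) | ~(exists g. ~N(g))
Move each ¬ inward, flipping quantifiers it crosses:
  (exists e. S(e,e)) | (forall g. N(g))
All bound variables are already distinct, so no renaming is needed.
Extract every quantifier outward, since the variables are now distinct and don't occur free across branches:
  exists e. forall g. (S(e,e) | N(g))
The quantifier exists g sits under an odd number of negations (counting the antecedent side of each →), so it flips to forall g.

universal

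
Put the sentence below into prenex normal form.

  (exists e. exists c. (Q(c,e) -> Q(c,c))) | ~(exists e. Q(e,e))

exists e. exists c. forall t. (~Q(c,e) | Q(c,c) | ~Q(t,t))

Eliminate → and ↔ using ¬ and ∨.
  (exists e. exists c. (~Q(c,e) | Q(c,c))) | ~(exists e. Q(e,e))
Drive negations inward (¬∀x A ≡ ∃x ¬A, ¬∃x A ≡ ∀x ¬A, De Morgan for ∧/∨):
  (exists e. exists c. (~Q(c,e) | Q(c,c))) | (forall e. ~Q(e,e))
Give each quantifier a distinct variable: e↦t.
  (exists e. exists c. (~Q(c,e) | Q(c,c))) | (forall t. ~Q(t,t))
Extract every quantifier outward, since the variables are now distinct and don't occur free across branches:
  exists e. exists c. forall t. (~Q(c,e) | Q(c,c) | ~Q(t,t))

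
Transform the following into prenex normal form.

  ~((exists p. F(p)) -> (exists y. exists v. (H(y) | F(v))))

Rewrite implications/biconditionals: A → B as ¬A ∨ B.
  ~(~(exists p. F(p)) | (exists y. exists v. (H(y) | F(v))))
Drive negations inward (¬∀x A ≡ ∃x ¬A, ¬∃x A ≡ ∀x ¬A, De Morgan for ∧/∨):
  (exists p. F(p)) & (forall y. forall v. (~H(y) & ~F(v)))
All bound variables are already distinct, so no renaming is needed.
Extract every quantifier outward, since the variables are now distinct and don't occur free across branches:
  exists p. forall y. forall v. (F(p) & ~H(y) & ~F(v))

exists p. forall y. forall v. (F(p) & ~H(y) & ~F(v))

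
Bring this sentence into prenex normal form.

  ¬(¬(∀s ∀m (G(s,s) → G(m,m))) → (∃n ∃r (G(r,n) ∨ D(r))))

∃s ∃m ∀n ∀r (G(s,s) ∧ ¬G(m,m) ∧ ¬G(r,n) ∧ ¬D(r))

First replace A → B with ¬A ∨ B.
  ¬(¬¬(∀s ∀m (¬G(s,s) ∨ G(m,m))) ∨ (∃n ∃r (G(r,n) ∨ D(r))))
Push ¬ through the quantifiers and connectives to reach negation normal form:
  (∃s ∃m (G(s,s) ∧ ¬G(m,m))) ∧ (∀n ∀r (¬G(r,n) ∧ ¬D(r)))
Finally move all quantifiers to the prefix:
  ∃s ∃m ∀n ∀r (G(s,s) ∧ ¬G(m,m) ∧ ¬G(r,n) ∧ ¬D(r))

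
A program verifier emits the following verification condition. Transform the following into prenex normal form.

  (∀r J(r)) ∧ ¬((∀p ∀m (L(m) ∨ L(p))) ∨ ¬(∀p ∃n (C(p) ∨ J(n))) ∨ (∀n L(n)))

∀r ∃p ∃m ∀s ∃n ∃u (J(r) ∧ ¬L(m) ∧ ¬L(p) ∧ (C(s) ∨ J(n)) ∧ ¬L(u))

Push ¬ through the quantifiers and connectives to reach negation normal form:
  (∀r J(r)) ∧ (∃p ∃m (¬L(m) ∧ ¬L(p))) ∧ (∀p ∃n (C(p) ∨ J(n))) ∧ (∃n ¬L(n))
Standardize variables apart so no two quantifiers bind the same name: p↦s, n↦u.
  (∀r J(r)) ∧ (∃p ∃m (¬L(m) ∧ ¬L(p))) ∧ (∀s ∃n (C(s) ∨ J(n))) ∧ (∃u ¬L(u))
Pull the quantifiers to the front (each side's bound variable is not free in the other side):
  ∀r ∃p ∃m ∀s ∃n ∃u (J(r) ∧ ¬L(m) ∧ ¬L(p) ∧ (C(s) ∨ J(n)) ∧ ¬L(u))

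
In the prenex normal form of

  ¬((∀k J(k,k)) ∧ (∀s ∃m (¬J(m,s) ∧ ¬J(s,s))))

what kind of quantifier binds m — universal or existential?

universal

Move each ¬ inward, flipping quantifiers it crosses:
  (∃k ¬J(k,k)) ∨ (∃s ∀m (J(m,s) ∨ J(s,s)))
All bound variables are already distinct, so no renaming is needed.
Extract every quantifier outward, since the variables are now distinct and don't occur free across branches:
  ∃k ∃s ∀m (¬J(k,k) ∨ J(m,s) ∨ J(s,s))
The quantifier ∃m sits under an odd number of negations, so it flips to ∀m.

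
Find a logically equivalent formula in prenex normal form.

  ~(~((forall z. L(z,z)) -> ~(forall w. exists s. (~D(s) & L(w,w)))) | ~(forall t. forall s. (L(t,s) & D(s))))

Eliminate → and ↔ using ¬ and ∨.
  ~(~(~(forall z. L(z,z)) | ~(forall w. exists s. (~D(s) & L(w,w)))) | ~(forall t. forall s. (L(t,s) & D(s))))
Move each ¬ inward, flipping quantifiers it crosses:
  ((exists z. ~L(z,z)) | (exists w. forall s. (D(s) | ~L(w,w)))) & (forall t. forall s. (L(t,s) & D(s)))
Standardize variables apart so no two quantifiers bind the same name: s↦x1.
  ((exists z. ~L(z,z)) | (exists w. forall s. (D(s) | ~L(w,w)))) & (forall t. forall x1. (L(t,x1) & D(x1)))
Extract every quantifier outward, since the variables are now distinct and don't occur free across branches:
  exists z. exists w. forall s. forall t. forall x1. ((~L(z,z) | D(s) | ~L(w,w)) & L(t,x1) & D(x1))

exists z. exists w. forall s. forall t. forall x1. ((~L(z,z) | D(s) | ~L(w,w)) & L(t,x1) & D(x1))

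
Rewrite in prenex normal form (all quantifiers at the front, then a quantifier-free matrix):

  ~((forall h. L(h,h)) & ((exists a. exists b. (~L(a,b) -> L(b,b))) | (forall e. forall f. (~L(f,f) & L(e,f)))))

exists h. forall a. forall b. exists e. exists f. (~L(h,h) | ~L(a,b) & ~L(b,b) & (L(f,f) | ~L(e,f)))

First replace A → B with ¬A ∨ B.
  ~((forall h. L(h,h)) & ((exists a. exists b. (~~L(a,b) | L(b,b))) | (forall e. forall f. (~L(f,f) & L(e,f)))))
Drive negations inward (¬∀x A ≡ ∃x ¬A, ¬∃x A ≡ ∀x ¬A, De Morgan for ∧/∨):
  (exists h. ~L(h,h)) | (forall a. forall b. (~L(a,b) & ~L(b,b))) & (exists e. exists f. (L(f,f) | ~L(e,f)))
Pull the quantifiers to the front (each side's bound variable is not free in the other side):
  exists h. forall a. forall b. exists e. exists f. (~L(h,h) | ~L(a,b) & ~L(b,b) & (L(f,f) | ~L(e,f)))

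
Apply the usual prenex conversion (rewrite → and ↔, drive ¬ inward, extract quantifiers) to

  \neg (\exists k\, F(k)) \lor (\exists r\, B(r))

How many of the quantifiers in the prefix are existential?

Drive negations inward (¬∀x A ≡ ∃x ¬A, ¬∃x A ≡ ∀x ¬A, De Morgan for ∧/∨):
  (\forall k\, \neg F(k)) \lor (\exists r\, B(r))
Finally move all quantifiers to the prefix:
  \forall k\, \exists r\, (\neg F(k) \lor B(r))
The prefix is \forall k \exists r: 1 universal, 1 existential.

1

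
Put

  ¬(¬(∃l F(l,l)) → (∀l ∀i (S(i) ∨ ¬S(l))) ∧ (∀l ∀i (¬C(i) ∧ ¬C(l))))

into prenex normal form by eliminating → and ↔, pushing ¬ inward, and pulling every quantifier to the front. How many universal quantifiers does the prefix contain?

Rewrite implications/biconditionals: A → B as ¬A ∨ B.
  ¬(¬¬(∃l F(l,l)) ∨ (∀l ∀i (S(i) ∨ ¬S(l))) ∧ (∀l ∀i (¬C(i) ∧ ¬C(l))))
Push ¬ through the quantifiers and connectives to reach negation normal form:
  (∀l ¬F(l,l)) ∧ ((∃l ∃i (¬S(i) ∧ S(l))) ∨ (∃l ∃i (C(i) ∨ C(l))))
Rename bound variables to avoid capture: l↦q, l↦u1, i↦v1.
  (∀l ¬F(l,l)) ∧ ((∃q ∃i (¬S(i) ∧ S(q))) ∨ (∃u1 ∃v1 (C(v1) ∨ C(u1))))
Finally move all quantifiers to the prefix:
  ∀l ∃q ∃i ∃u1 ∃v1 (¬F(l,l) ∧ (¬S(i) ∧ S(q) ∨ C(v1) ∨ C(u1)))
The prefix is ∀l ∃q ∃i ∃u1 ∃v1: 1 universal, 4 existential.

1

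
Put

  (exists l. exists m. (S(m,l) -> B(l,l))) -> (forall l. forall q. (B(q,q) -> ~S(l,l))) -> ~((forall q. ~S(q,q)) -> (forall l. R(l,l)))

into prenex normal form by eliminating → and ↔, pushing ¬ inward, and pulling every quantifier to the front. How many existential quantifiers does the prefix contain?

First replace A → B with ¬A ∨ B.
  ~(exists l. exists m. (~S(m,l) | B(l,l))) | ~(forall l. forall q. (~B(q,q) | ~S(l,l))) | ~(~(forall q. ~S(q,q)) | (forall l. R(l,l)))
Push ¬ through the quantifiers and connectives to reach negation normal form:
  (forall l. forall m. (S(m,l) & ~B(l,l))) | (exists l. exists q. (B(q,q) & S(l,l))) | (forall q. ~S(q,q)) & (exists l. ~R(l,l))
Rename bound variables to avoid capture: l↦w, q↦u1, l↦v1.
  (forall l. forall m. (S(m,l) & ~B(l,l))) | (exists w. exists q. (B(q,q) & S(w,w))) | (forall u1. ~S(u1,u1)) & (exists v1. ~R(v1,v1))
Pull the quantifiers to the front (each side's bound variable is not free in the other side):
  forall l. forall m. exists w. exists q. forall u1. exists v1. (S(m,l) & ~B(l,l) | B(q,q) & S(w,w) | ~S(u1,u1) & ~R(v1,v1))
The prefix is forall l forall m exists w exists q forall u1 exists v1: 3 universal, 3 existential.

3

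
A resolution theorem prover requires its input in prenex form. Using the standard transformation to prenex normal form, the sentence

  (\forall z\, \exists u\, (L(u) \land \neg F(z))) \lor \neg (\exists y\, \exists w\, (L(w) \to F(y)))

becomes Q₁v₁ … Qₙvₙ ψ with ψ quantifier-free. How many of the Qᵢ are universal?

Eliminate → and ↔ using ¬ and ∨.
  (\forall z\, \exists u\, (L(u) \land \neg F(z))) \lor \neg (\exists y\, \exists w\, (\neg L(w) \lor F(y)))
Move each ¬ inward, flipping quantifiers it crosses:
  (\forall z\, \exists u\, (L(u) \land \neg F(z))) \lor (\forall y\, \forall w\, (L(w) \land \neg F(y)))
All bound variables are already distinct, so no renaming is needed.
Extract every quantifier outward, since the variables are now distinct and don't occur free across branches:
  \forall z\, \exists u\, \forall y\, \forall w\, (L(u) \land \neg F(z) \lor L(w) \land \neg F(y))
The prefix is \forall z \exists u \forall y \forall w: 3 universal, 1 existential.

3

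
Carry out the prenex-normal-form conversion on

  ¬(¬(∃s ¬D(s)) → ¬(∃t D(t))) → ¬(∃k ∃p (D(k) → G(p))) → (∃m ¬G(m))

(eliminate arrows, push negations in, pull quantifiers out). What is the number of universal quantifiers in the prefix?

1

Rewrite implications/biconditionals: A → B as ¬A ∨ B.
  ¬¬(¬¬(∃s ¬D(s)) ∨ ¬(∃t D(t))) ∨ ¬¬(∃k ∃p (¬D(k) ∨ G(p))) ∨ (∃m ¬G(m))
Move each ¬ inward, flipping quantifiers it crosses:
  (∃s ¬D(s)) ∨ (∀t ¬D(t)) ∨ (∃k ∃p (¬D(k) ∨ G(p))) ∨ (∃m ¬G(m))
Finally move all quantifiers to the prefix:
  ∃s ∀t ∃k ∃p ∃m (¬D(s) ∨ ¬D(t) ∨ ¬D(k) ∨ G(p) ∨ ¬G(m))
The prefix is ∃s ∀t ∃k ∃p ∃m: 1 universal, 4 existential.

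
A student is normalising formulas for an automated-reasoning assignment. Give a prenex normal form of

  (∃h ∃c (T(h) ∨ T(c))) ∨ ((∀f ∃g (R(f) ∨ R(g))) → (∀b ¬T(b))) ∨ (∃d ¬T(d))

∃h ∃c ∃f ∀g ∀b ∃d (T(h) ∨ T(c) ∨ ¬R(f) ∧ ¬R(g) ∨ ¬T(b) ∨ ¬T(d))

Eliminate → and ↔ using ¬ and ∨.
  (∃h ∃c (T(h) ∨ T(c))) ∨ ¬(∀f ∃g (R(f) ∨ R(g))) ∨ (∀b ¬T(b)) ∨ (∃d ¬T(d))
Drive negations inward (¬∀x A ≡ ∃x ¬A, ¬∃x A ≡ ∀x ¬A, De Morgan for ∧/∨):
  (∃h ∃c (T(h) ∨ T(c))) ∨ (∃f ∀g (¬R(f) ∧ ¬R(g))) ∨ (∀b ¬T(b)) ∨ (∃d ¬T(d))
All bound variables are already distinct, so no renaming is needed.
Extract every quantifier outward, since the variables are now distinct and don't occur free across branches:
  ∃h ∃c ∃f ∀g ∀b ∃d (T(h) ∨ T(c) ∨ ¬R(f) ∧ ¬R(g) ∨ ¬T(b) ∨ ¬T(d))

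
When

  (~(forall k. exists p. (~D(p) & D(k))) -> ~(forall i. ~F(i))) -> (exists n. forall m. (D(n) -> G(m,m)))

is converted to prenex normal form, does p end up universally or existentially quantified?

universal

First replace A → B with ¬A ∨ B.
  ~(~~(forall k. exists p. (~D(p) & D(k))) | ~(forall i. ~F(i))) | (exists n. forall m. (~D(n) | G(m,m)))
Move each ¬ inward, flipping quantifiers it crosses:
  (exists k. forall p. (D(p) | ~D(k))) & (forall i. ~F(i)) | (exists n. forall m. (~D(n) | G(m,m)))
All bound variables are already distinct, so no renaming is needed.
Pull the quantifiers to the front (each side's bound variable is not free in the other side):
  exists k. forall p. forall i. exists n. forall m. ((D(p) | ~D(k)) & ~F(i) | ~D(n) | G(m,m))
The quantifier exists p sits under an odd number of negations (counting the antecedent side of each →), so it flips to forall p.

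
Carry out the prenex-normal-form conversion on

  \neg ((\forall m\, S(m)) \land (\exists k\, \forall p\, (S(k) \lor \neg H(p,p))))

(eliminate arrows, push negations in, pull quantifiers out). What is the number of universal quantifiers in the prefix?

Move each ¬ inward, flipping quantifiers it crosses:
  (\exists m\, \neg S(m)) \lor (\forall k\, \exists p\, (\neg S(k) \land H(p,p)))
All bound variables are already distinct, so no renaming is needed.
Extract every quantifier outward, since the variables are now distinct and don't occur free across branches:
  \exists m\, \forall k\, \exists p\, (\neg S(m) \lor \neg S(k) \land H(p,p))
The prefix is \exists m \forall k \exists p: 1 universal, 2 existential.

1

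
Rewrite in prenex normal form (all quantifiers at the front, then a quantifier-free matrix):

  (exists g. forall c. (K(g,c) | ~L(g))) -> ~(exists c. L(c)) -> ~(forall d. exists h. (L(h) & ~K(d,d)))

First replace A → B with ¬A ∨ B.
  ~(exists g. forall c. (K(g,c) | ~L(g))) | ~~(exists c. L(c)) | ~(forall d. exists h. (L(h) & ~K(d,d)))
Drive negations inward (¬∀x A ≡ ∃x ¬A, ¬∃x A ≡ ∀x ¬A, De Morgan for ∧/∨):
  (forall g. exists c. (~K(g,c) & L(g))) | (exists c. L(c)) | (exists d. forall h. (~L(h) | K(d,d)))
Rename bound variables to avoid capture: c↦r.
  (forall g. exists c. (~K(g,c) & L(g))) | (exists r. L(r)) | (exists d. forall h. (~L(h) | K(d,d)))
Extract every quantifier outward, since the variables are now distinct and don't occur free across branches:
  forall g. exists c. exists r. exists d. forall h. (~K(g,c) & L(g) | L(r) | ~L(h) | K(d,d))

forall g. exists c. exists r. exists d. forall h. (~K(g,c) & L(g) | L(r) | ~L(h) | K(d,d))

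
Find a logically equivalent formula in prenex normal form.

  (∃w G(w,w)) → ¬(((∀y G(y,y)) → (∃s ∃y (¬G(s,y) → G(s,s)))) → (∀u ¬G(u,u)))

∀w ∃y ∃s ∃z1 ∃u (¬G(w,w) ∨ (¬G(y,y) ∨ G(s,z1) ∨ G(s,s)) ∧ G(u,u))

Eliminate → and ↔ using ¬ and ∨.
  ¬(∃w G(w,w)) ∨ ¬(¬(¬(∀y G(y,y)) ∨ (∃s ∃y (¬¬G(s,y) ∨ G(s,s)))) ∨ (∀u ¬G(u,u)))
Drive negations inward (¬∀x A ≡ ∃x ¬A, ¬∃x A ≡ ∀x ¬A, De Morgan for ∧/∨):
  (∀w ¬G(w,w)) ∨ ((∃y ¬G(y,y)) ∨ (∃s ∃y (G(s,y) ∨ G(s,s)))) ∧ (∃u G(u,u))
Standardize variables apart so no two quantifiers bind the same name: y↦z1.
  (∀w ¬G(w,w)) ∨ ((∃y ¬G(y,y)) ∨ (∃s ∃z1 (G(s,z1) ∨ G(s,s)))) ∧ (∃u G(u,u))
Pull the quantifiers to the front (each side's bound variable is not free in the other side):
  ∀w ∃y ∃s ∃z1 ∃u (¬G(w,w) ∨ (¬G(y,y) ∨ G(s,z1) ∨ G(s,s)) ∧ G(u,u))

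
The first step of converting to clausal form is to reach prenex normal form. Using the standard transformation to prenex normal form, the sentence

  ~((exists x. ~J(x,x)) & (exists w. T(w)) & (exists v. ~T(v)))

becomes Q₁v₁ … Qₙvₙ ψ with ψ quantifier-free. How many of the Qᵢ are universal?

3

Move each ¬ inward, flipping quantifiers it crosses:
  (forall x. J(x,x)) | (forall w. ~T(w)) | (forall v. T(v))
All bound variables are already distinct, so no renaming is needed.
Extract every quantifier outward, since the variables are now distinct and don't occur free across branches:
  forall x. forall w. forall v. (J(x,x) | ~T(w) | T(v))
The prefix is forall x forall w forall v: 3 universal, 0 existential.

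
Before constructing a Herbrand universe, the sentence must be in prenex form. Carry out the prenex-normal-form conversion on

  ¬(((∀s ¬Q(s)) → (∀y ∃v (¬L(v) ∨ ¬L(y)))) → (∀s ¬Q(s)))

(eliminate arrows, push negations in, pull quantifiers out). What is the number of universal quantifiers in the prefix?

Eliminate → and ↔ using ¬ and ∨.
  ¬(¬(¬(∀s ¬Q(s)) ∨ (∀y ∃v (¬L(v) ∨ ¬L(y)))) ∨ (∀s ¬Q(s)))
Push ¬ through the quantifiers and connectives to reach negation normal form:
  ((∃s Q(s)) ∨ (∀y ∃v (¬L(v) ∨ ¬L(y)))) ∧ (∃s Q(s))
Give each quantifier a distinct variable: s↦c.
  ((∃s Q(s)) ∨ (∀y ∃v (¬L(v) ∨ ¬L(y)))) ∧ (∃c Q(c))
Extract every quantifier outward, since the variables are now distinct and don't occur free across branches:
  ∃s ∀y ∃v ∃c ((Q(s) ∨ ¬L(v) ∨ ¬L(y)) ∧ Q(c))
The prefix is ∃s ∀y ∃v ∃c: 1 universal, 3 existential.

1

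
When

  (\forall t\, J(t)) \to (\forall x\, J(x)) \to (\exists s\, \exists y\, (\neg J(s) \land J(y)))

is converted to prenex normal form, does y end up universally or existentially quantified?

existential

First replace A → B with ¬A ∨ B.
  \neg (\forall t\, J(t)) \lor \neg (\forall x\, J(x)) \lor (\exists s\, \exists y\, (\neg J(s) \land J(y)))
Push ¬ through the quantifiers and connectives to reach negation normal form:
  (\exists t\, \neg J(t)) \lor (\exists x\, \neg J(x)) \lor (\exists s\, \exists y\, (\neg J(s) \land J(y)))
All bound variables are already distinct, so no renaming is needed.
Pull the quantifiers to the front (each side's bound variable is not free in the other side):
  \exists t\, \exists x\, \exists s\, \exists y\, (\neg J(t) \lor \neg J(x) \lor \neg J(s) \land J(y))
The quantifier \exists y sits under an even number of negations (counting the antecedent side of each →), so it remains existential.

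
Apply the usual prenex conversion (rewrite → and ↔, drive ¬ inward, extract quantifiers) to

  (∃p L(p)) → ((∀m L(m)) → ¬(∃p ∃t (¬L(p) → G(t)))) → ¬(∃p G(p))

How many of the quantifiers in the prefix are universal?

First replace A → B with ¬A ∨ B.
  ¬(∃p L(p)) ∨ ¬(¬(∀m L(m)) ∨ ¬(∃p ∃t (¬¬L(p) ∨ G(t)))) ∨ ¬(∃p G(p))
Move each ¬ inward, flipping quantifiers it crosses:
  (∀p ¬L(p)) ∨ (∀m L(m)) ∧ (∃p ∃t (L(p) ∨ G(t))) ∨ (∀p ¬G(p))
Rename bound variables to avoid capture: p↦x, p↦w.
  (∀p ¬L(p)) ∨ (∀m L(m)) ∧ (∃x ∃t (L(x) ∨ G(t))) ∨ (∀w ¬G(w))
Finally move all quantifiers to the prefix:
  ∀p ∀m ∃x ∃t ∀w (¬L(p) ∨ L(m) ∧ (L(x) ∨ G(t)) ∨ ¬G(w))
The prefix is ∀p ∀m ∃x ∃t ∀w: 3 universal, 2 existential.

3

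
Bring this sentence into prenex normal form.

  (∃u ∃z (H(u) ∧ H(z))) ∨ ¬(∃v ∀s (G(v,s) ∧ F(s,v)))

Push ¬ through the quantifiers and connectives to reach negation normal form:
  (∃u ∃z (H(u) ∧ H(z))) ∨ (∀v ∃s (¬G(v,s) ∨ ¬F(s,v)))
All bound variables are already distinct, so no renaming is needed.
Pull the quantifiers to the front (each side's bound variable is not free in the other side):
  ∃u ∃z ∀v ∃s (H(u) ∧ H(z) ∨ ¬G(v,s) ∨ ¬F(s,v))

∃u ∃z ∀v ∃s (H(u) ∧ H(z) ∨ ¬G(v,s) ∨ ¬F(s,v))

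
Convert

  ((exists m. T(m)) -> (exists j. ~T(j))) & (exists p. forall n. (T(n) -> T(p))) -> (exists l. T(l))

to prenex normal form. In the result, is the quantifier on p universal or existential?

universal

Eliminate → and ↔ using ¬ and ∨.
  ~((~(exists m. T(m)) | (exists j. ~T(j))) & (exists p. forall n. (~T(n) | T(p)))) | (exists l. T(l))
Move each ¬ inward, flipping quantifiers it crosses:
  (exists m. T(m)) & (forall j. T(j)) | (forall p. exists n. (T(n) & ~T(p))) | (exists l. T(l))
All bound variables are already distinct, so no renaming is needed.
Finally move all quantifiers to the prefix:
  exists m. forall j. forall p. exists n. exists l. (T(m) & T(j) | T(n) & ~T(p) | T(l))
The quantifier exists p sits under an odd number of negations (counting the antecedent side of each →), so it flips to forall p.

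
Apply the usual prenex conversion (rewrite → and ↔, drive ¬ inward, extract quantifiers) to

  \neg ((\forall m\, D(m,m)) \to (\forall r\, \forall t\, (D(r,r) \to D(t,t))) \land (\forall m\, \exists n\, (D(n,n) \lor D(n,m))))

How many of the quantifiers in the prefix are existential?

First replace A → B with ¬A ∨ B.
  \neg (\neg (\forall m\, D(m,m)) \lor (\forall r\, \forall t\, (\neg D(r,r) \lor D(t,t))) \land (\forall m\, \exists n\, (D(n,n) \lor D(n,m))))
Drive negations inward (¬∀x A ≡ ∃x ¬A, ¬∃x A ≡ ∀x ¬A, De Morgan for ∧/∨):
  (\forall m\, D(m,m)) \land ((\exists r\, \exists t\, (D(r,r) \land \neg D(t,t))) \lor (\exists m\, \forall n\, (\neg D(n,n) \land \neg D(n,m))))
Standardize variables apart so no two quantifiers bind the same name: m↦z1.
  (\forall m\, D(m,m)) \land ((\exists r\, \exists t\, (D(r,r) \land \neg D(t,t))) \lor (\exists z1\, \forall n\, (\neg D(n,n) \land \neg D(n,z1))))
Extract every quantifier outward, since the variables are now distinct and don't occur free across branches:
  \forall m\, \exists r\, \exists t\, \exists z1\, \forall n\, (D(m,m) \land (D(r,r) \land \neg D(t,t) \lor \neg D(n,n) \land \neg D(n,z1)))
The prefix is \forall m \exists r \exists t \exists z1 \forall n: 2 universal, 3 existential.

3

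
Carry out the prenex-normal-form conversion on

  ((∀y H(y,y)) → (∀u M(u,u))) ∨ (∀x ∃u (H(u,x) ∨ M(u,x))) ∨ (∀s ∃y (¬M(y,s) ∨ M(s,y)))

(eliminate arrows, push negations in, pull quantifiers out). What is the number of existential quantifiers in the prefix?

3

First replace A → B with ¬A ∨ B.
  ¬(∀y H(y,y)) ∨ (∀u M(u,u)) ∨ (∀x ∃u (H(u,x) ∨ M(u,x))) ∨ (∀s ∃y (¬M(y,s) ∨ M(s,y)))
Push ¬ through the quantifiers and connectives to reach negation normal form:
  (∃y ¬H(y,y)) ∨ (∀u M(u,u)) ∨ (∀x ∃u (H(u,x) ∨ M(u,x))) ∨ (∀s ∃y (¬M(y,s) ∨ M(s,y)))
Give each quantifier a distinct variable: u↦b, y↦z1.
  (∃y ¬H(y,y)) ∨ (∀u M(u,u)) ∨ (∀x ∃b (H(b,x) ∨ M(b,x))) ∨ (∀s ∃z1 (¬M(z1,s) ∨ M(s,z1)))
Pull the quantifiers to the front (each side's bound variable is not free in the other side):
  ∃y ∀u ∀x ∃b ∀s ∃z1 (¬H(y,y) ∨ M(u,u) ∨ H(b,x) ∨ M(b,x) ∨ ¬M(z1,s) ∨ M(s,z1))
The prefix is ∃y ∀u ∀x ∃b ∀s ∃z1: 3 universal, 3 existential.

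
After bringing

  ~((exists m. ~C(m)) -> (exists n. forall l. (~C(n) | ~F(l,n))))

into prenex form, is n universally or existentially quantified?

First replace A → B with ¬A ∨ B.
  ~(~(exists m. ~C(m)) | (exists n. forall l. (~C(n) | ~F(l,n))))
Push ¬ through the quantifiers and connectives to reach negation normal form:
  (exists m. ~C(m)) & (forall n. exists l. (C(n) & F(l,n)))
Extract every quantifier outward, since the variables are now distinct and don't occur free across branches:
  exists m. forall n. exists l. (~C(m) & C(n) & F(l,n))
The quantifier exists n sits under an odd number of negations (counting the antecedent side of each →), so it flips to forall n.

universal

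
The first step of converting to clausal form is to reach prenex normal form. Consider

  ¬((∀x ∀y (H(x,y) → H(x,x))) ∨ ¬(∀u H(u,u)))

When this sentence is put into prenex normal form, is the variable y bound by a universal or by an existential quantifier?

First replace A → B with ¬A ∨ B.
  ¬((∀x ∀y (¬H(x,y) ∨ H(x,x))) ∨ ¬(∀u H(u,u)))
Move each ¬ inward, flipping quantifiers it crosses:
  (∃x ∃y (H(x,y) ∧ ¬H(x,x))) ∧ (∀u H(u,u))
Extract every quantifier outward, since the variables are now distinct and don't occur free across branches:
  ∃x ∃y ∀u (H(x,y) ∧ ¬H(x,x) ∧ H(u,u))
The quantifier ∀y sits under an odd number of negations (counting the antecedent side of each →), so it flips to ∃y.

existential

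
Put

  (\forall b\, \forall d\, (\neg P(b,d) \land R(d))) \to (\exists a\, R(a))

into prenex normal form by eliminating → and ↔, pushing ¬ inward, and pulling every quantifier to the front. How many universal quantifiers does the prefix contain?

0

Eliminate → and ↔ using ¬ and ∨.
  \neg (\forall b\, \forall d\, (\neg P(b,d) \land R(d))) \lor (\exists a\, R(a))
Drive negations inward (¬∀x A ≡ ∃x ¬A, ¬∃x A ≡ ∀x ¬A, De Morgan for ∧/∨):
  (\exists b\, \exists d\, (P(b,d) \lor \neg R(d))) \lor (\exists a\, R(a))
All bound variables are already distinct, so no renaming is needed.
Extract every quantifier outward, since the variables are now distinct and don't occur free across branches:
  \exists b\, \exists d\, \exists a\, (P(b,d) \lor \neg R(d) \lor R(a))
The prefix is \exists b \exists d \exists a: 0 universal, 3 existential.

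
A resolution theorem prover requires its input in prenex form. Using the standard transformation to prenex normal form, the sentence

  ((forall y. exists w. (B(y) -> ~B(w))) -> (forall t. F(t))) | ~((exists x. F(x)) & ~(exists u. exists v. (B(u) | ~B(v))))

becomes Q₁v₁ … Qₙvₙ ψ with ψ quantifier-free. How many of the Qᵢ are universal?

Rewrite implications/biconditionals: A → B as ¬A ∨ B.
  ~(forall y. exists w. (~B(y) | ~B(w))) | (forall t. F(t)) | ~((exists x. F(x)) & ~(exists u. exists v. (B(u) | ~B(v))))
Push ¬ through the quantifiers and connectives to reach negation normal form:
  (exists y. forall w. (B(y) & B(w))) | (forall t. F(t)) | (forall x. ~F(x)) | (exists u. exists v. (B(u) | ~B(v)))
All bound variables are already distinct, so no renaming is needed.
Extract every quantifier outward, since the variables are now distinct and don't occur free across branches:
  exists y. forall w. forall t. forall x. exists u. exists v. (B(y) & B(w) | F(t) | ~F(x) | B(u) | ~B(v))
The prefix is exists y forall w forall t forall x exists u exists v: 3 universal, 3 existential.

3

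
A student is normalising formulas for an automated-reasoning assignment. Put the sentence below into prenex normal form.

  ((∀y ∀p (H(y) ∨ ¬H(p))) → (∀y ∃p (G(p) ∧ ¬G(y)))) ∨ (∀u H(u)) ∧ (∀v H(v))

Rewrite implications/biconditionals: A → B as ¬A ∨ B.
  ¬(∀y ∀p (H(y) ∨ ¬H(p))) ∨ (∀y ∃p (G(p) ∧ ¬G(y))) ∨ (∀u H(u)) ∧ (∀v H(v))
Move each ¬ inward, flipping quantifiers it crosses:
  (∃y ∃p (¬H(y) ∧ H(p))) ∨ (∀y ∃p (G(p) ∧ ¬G(y))) ∨ (∀u H(u)) ∧ (∀v H(v))
Standardize variables apart so no two quantifiers bind the same name: y↦x1, p↦q.
  (∃y ∃p (¬H(y) ∧ H(p))) ∨ (∀x1 ∃q (G(q) ∧ ¬G(x1))) ∨ (∀u H(u)) ∧ (∀v H(v))
Extract every quantifier outward, since the variables are now distinct and don't occur free across branches:
  ∃y ∃p ∀x1 ∃q ∀u ∀v (¬H(y) ∧ H(p) ∨ G(q) ∧ ¬G(x1) ∨ H(u) ∧ H(v))

∃y ∃p ∀x1 ∃q ∀u ∀v (¬H(y) ∧ H(p) ∨ G(q) ∧ ¬G(x1) ∨ H(u) ∧ H(v))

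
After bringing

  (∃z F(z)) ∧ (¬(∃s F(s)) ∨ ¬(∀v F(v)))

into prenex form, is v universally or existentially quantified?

existential

Drive negations inward (¬∀x A ≡ ∃x ¬A, ¬∃x A ≡ ∀x ¬A, De Morgan for ∧/∨):
  (∃z F(z)) ∧ ((∀s ¬F(s)) ∨ (∃v ¬F(v)))
All bound variables are already distinct, so no renaming is needed.
Pull the quantifiers to the front (each side's bound variable is not free in the other side):
  ∃z ∀s ∃v (F(z) ∧ (¬F(s) ∨ ¬F(v)))
The quantifier ∀v sits under an odd number of negations, so it flips to ∃v.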